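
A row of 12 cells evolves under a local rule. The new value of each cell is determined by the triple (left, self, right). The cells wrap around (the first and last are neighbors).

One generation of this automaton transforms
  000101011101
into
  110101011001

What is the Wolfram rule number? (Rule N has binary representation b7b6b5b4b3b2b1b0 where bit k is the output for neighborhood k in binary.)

157

position 8: 111 → 1  (bit 7 = 1)
position 9: 110 → 0  (bit 6 = 0)
position 4: 101 → 0  (bit 5 = 0)
position 0: 100 → 1  (bit 4 = 1)
position 7: 011 → 1  (bit 3 = 1)
position 3: 010 → 1  (bit 2 = 1)
position 2: 001 → 0  (bit 1 = 0)
position 1: 000 → 1  (bit 0 = 1)
bits b7..b0 = 10011101 = 157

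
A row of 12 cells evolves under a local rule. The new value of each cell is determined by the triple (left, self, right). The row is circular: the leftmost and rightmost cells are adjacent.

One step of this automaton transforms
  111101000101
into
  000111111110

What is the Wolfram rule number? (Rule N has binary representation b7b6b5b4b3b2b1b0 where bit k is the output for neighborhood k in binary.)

position 0: 111 → 0  (bit 7 = 0)
position 3: 110 → 1  (bit 6 = 1)
position 4: 101 → 1  (bit 5 = 1)
position 6: 100 → 1  (bit 4 = 1)
position 11: 011 → 0  (bit 3 = 0)
position 5: 010 → 1  (bit 2 = 1)
position 8: 001 → 1  (bit 1 = 1)
position 7: 000 → 1  (bit 0 = 1)
bits b7..b0 = 01110111 = 119

119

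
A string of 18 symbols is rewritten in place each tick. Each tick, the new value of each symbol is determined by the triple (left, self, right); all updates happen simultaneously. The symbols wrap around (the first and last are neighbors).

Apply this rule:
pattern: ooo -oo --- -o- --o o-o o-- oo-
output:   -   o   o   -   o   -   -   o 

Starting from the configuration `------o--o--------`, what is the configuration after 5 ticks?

oooooo--o--ooooooo
-----o-o--oo------
ooooo----ooo-ooooo
----o-oooo-o-o----
oooo--o--o-----ooo

oooo--o--o-----ooo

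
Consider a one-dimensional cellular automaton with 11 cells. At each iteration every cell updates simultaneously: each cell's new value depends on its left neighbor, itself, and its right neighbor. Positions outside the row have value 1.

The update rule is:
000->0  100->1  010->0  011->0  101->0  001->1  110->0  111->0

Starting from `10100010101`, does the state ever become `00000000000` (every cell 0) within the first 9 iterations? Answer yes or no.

no

00010100000
10100010001
00010101010
10100000000
00010000001
10101000010
00000100100
10001011011
01010000000
iteration 9 is 01010000000, still not uniform 0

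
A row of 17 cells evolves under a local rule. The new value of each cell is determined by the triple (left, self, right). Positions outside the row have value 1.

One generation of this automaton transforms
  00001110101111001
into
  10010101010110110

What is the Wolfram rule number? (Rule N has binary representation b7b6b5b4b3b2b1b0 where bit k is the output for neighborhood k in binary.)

178

position 5: 111 → 1  (bit 7 = 1)
position 6: 110 → 0  (bit 6 = 0)
position 7: 101 → 1  (bit 5 = 1)
position 0: 100 → 1  (bit 4 = 1)
position 4: 011 → 0  (bit 3 = 0)
position 8: 010 → 0  (bit 2 = 0)
position 3: 001 → 1  (bit 1 = 1)
position 1: 000 → 0  (bit 0 = 0)
bits b7..b0 = 10110010 = 178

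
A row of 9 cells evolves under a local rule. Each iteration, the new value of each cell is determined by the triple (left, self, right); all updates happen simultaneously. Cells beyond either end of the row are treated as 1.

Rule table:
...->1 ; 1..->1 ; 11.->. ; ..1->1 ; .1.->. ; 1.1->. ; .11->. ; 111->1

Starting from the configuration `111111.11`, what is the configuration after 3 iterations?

111...1..

iteration 1: 11111...1
iteration 2: 1111.111.
iteration 3: 111...1..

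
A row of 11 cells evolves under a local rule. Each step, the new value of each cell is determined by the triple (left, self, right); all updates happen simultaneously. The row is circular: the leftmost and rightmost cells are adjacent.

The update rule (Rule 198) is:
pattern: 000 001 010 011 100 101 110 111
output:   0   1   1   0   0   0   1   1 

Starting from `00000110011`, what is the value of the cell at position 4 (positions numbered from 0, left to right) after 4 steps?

1

00001010101
00011010101
00101010101
01101010101
position 4 holds 1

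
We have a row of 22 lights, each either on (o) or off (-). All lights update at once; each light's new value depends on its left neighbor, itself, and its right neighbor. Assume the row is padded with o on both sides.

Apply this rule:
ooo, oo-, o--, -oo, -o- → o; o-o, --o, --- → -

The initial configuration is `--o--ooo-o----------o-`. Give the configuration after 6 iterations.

iteration 1: o-oo-ooo-oo---------o-
iteration 2: o-oo-ooo-ooo--------o-
iteration 3: o-oo-ooo-oooo-------o-
iteration 4: o-oo-ooo-ooooo------o-
iteration 5: o-oo-ooo-oooooo-----o-
iteration 6: o-oo-ooo-ooooooo----o-

o-oo-ooo-ooooooo----o-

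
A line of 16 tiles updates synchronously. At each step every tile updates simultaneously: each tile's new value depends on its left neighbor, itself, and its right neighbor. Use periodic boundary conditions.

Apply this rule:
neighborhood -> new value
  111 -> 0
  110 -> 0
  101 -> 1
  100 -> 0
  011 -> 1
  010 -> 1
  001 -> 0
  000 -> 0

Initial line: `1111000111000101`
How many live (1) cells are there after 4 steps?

2

step 1: 0000000100000111
step 2: 0000000100000100
step 3: 0000000100000100  (fixed point — unchanged through step 4)
count of 1: 2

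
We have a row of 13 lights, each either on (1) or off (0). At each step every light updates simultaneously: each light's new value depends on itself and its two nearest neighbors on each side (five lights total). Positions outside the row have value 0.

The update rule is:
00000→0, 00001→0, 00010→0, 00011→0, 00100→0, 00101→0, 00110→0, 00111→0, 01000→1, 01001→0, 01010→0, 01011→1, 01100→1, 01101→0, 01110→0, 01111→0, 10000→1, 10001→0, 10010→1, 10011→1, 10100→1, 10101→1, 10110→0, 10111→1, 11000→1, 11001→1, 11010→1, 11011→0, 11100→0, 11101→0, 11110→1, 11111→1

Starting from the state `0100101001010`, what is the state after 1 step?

0001001010011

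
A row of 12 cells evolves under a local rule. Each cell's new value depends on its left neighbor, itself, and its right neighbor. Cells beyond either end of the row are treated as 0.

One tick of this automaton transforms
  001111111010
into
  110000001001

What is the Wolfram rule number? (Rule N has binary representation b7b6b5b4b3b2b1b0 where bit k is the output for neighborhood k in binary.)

83

position 3: 111 → 0  (bit 7 = 0)
position 8: 110 → 1  (bit 6 = 1)
position 9: 101 → 0  (bit 5 = 0)
position 11: 100 → 1  (bit 4 = 1)
position 2: 011 → 0  (bit 3 = 0)
position 10: 010 → 0  (bit 2 = 0)
position 1: 001 → 1  (bit 1 = 1)
position 0: 000 → 1  (bit 0 = 1)
bits b7..b0 = 01010011 = 83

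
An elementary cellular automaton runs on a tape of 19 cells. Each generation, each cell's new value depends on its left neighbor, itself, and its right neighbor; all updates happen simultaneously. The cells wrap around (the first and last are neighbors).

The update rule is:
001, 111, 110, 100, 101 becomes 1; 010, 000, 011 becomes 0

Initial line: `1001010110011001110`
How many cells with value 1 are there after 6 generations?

0110101011101110111
1011010101110111011
1101101010111011101
1110110101011101110
0111011010101110111
1011101101010111011
count of 1: 13

13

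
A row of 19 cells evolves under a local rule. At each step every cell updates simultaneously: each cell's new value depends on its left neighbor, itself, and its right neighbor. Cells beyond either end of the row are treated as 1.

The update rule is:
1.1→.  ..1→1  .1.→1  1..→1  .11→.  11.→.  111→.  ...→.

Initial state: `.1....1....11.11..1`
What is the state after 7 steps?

.11..111..1.....11.
...11...1111...1...
1.1..1.1....1.111.1
..1111.11..11......
11.......11..1....1
..1.....1..1111..1.
1111...1111....111.

1111...1111....111.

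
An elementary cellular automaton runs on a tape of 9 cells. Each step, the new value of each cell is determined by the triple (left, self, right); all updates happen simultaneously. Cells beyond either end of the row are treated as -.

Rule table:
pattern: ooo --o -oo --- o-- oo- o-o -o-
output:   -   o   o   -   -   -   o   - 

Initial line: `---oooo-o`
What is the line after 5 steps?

step 1: --oo---o-
step 2: -oo---o--
step 3: oo---o---
step 4: o---o----
step 5: ---o-----

---o-----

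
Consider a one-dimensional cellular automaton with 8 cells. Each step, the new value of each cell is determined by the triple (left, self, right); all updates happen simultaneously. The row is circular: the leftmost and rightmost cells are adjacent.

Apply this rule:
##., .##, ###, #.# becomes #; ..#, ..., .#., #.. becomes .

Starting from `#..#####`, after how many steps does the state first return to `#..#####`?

#..#####

1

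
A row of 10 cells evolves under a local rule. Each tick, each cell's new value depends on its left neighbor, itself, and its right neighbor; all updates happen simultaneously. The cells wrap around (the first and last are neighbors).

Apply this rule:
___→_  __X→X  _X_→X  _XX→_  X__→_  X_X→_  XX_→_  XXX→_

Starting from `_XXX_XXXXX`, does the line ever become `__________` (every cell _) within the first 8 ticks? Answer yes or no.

yes

__________
all cells are _ at tick 1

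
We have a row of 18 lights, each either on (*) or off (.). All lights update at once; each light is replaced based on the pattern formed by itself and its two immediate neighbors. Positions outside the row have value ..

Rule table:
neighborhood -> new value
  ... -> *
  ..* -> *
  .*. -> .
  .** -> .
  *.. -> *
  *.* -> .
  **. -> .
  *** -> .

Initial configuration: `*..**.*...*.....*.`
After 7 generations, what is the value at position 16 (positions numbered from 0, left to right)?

*

generation 1: .**....***.*****.*
generation 2: *..****...........
generation 3: .**....***********
generation 4: *..****...........  (repeats generation 2; period 2)
generation 7: .**....***********
position 16 holds *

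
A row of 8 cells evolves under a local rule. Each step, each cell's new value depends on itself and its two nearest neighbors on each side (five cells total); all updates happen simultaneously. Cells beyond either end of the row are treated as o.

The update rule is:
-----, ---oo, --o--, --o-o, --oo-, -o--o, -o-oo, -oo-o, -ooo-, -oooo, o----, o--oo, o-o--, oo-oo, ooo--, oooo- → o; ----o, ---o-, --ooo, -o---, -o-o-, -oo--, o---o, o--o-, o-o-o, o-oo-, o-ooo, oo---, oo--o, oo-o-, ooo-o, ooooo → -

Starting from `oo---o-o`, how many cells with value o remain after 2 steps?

step 1: oo---oo-
step 2: oo--oooo
count of o: 6

6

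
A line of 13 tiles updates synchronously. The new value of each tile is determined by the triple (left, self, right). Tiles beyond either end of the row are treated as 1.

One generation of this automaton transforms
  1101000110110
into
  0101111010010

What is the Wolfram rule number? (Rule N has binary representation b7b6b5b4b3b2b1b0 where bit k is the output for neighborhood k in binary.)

87

position 0: 111 → 0  (bit 7 = 0)
position 1: 110 → 1  (bit 6 = 1)
position 2: 101 → 0  (bit 5 = 0)
position 4: 100 → 1  (bit 4 = 1)
position 7: 011 → 0  (bit 3 = 0)
position 3: 010 → 1  (bit 2 = 1)
position 6: 001 → 1  (bit 1 = 1)
position 5: 000 → 1  (bit 0 = 1)
bits b7..b0 = 01010111 = 87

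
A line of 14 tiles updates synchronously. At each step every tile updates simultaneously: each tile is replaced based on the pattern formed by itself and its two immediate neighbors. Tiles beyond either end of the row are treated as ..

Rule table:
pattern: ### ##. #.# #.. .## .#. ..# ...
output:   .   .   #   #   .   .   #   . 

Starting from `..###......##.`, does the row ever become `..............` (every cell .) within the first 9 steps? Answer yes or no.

no

.#...#....#..#
#.#.#.#..#.##.
.#.#.#.##.#..#
#.#.#.#..#.##.  (repeats step 2; period 2)
step 9: .#.#.#.##.#..#
step 9 is .#.#.#.##.#..#, still not uniform .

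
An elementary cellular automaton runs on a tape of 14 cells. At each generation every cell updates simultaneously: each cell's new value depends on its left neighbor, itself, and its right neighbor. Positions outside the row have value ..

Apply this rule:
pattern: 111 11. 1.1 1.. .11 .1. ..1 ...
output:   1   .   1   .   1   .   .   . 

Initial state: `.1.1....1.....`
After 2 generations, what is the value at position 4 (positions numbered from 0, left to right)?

.

..1...........
..............
position 4 holds .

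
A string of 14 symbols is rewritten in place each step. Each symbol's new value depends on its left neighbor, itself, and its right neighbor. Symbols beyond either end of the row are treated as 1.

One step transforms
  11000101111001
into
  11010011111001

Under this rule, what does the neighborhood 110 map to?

1

At position 1 the neighborhood is 110; the next row has 1 there.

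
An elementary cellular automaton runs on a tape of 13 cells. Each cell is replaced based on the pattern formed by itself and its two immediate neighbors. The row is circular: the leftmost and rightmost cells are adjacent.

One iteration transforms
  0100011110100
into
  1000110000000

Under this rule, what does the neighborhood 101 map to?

At position 9 the neighborhood is 101; the next row has 0 there.

0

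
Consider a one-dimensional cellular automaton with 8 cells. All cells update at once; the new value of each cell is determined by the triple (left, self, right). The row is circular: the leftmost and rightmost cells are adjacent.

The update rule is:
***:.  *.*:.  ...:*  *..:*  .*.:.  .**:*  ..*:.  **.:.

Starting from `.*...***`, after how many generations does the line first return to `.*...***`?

16

generation 1: ..**.*..
generation 2: *.*...**
generation 3: ...**.*.
generation 4: **.*...*
generation 5: ....**.*
generation 6: ***.*...
generation 7: *....**.
generation 8: .***.*..
generation 9: .*....**
generation 10: ..***.*.
generation 11: *.*....*
generation 12: ...***.*
generation 13: **.*....
generation 14: *...***.
generation 15: .**.*...
generation 16: .*...***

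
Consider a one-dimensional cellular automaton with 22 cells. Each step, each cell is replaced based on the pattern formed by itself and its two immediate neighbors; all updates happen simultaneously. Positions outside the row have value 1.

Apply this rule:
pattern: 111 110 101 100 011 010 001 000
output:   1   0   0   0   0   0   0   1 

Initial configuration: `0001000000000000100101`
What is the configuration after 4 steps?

0100011111111110000000
0001001111111100111110
0100000111111000011100
0001110011110011001000

0001110011110011001000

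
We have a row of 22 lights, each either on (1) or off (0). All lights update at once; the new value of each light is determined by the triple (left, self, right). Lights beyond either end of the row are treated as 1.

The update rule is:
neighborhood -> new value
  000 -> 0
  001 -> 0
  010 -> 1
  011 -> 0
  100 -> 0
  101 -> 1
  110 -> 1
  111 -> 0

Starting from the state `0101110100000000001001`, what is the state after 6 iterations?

iteration 1: 1110011100000000001000
iteration 2: 0010000100000000001000
iteration 3: 0010000100000000001000  (fixed point — unchanged through iteration 6)

0010000100000000001000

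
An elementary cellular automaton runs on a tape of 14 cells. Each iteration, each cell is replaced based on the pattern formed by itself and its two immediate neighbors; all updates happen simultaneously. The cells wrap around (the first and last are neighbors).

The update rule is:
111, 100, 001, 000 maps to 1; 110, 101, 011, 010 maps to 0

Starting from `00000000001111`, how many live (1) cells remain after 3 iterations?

12

iteration 1: 11111111110110
iteration 2: 01111111100000
iteration 3: 10111111011111
count of 1: 12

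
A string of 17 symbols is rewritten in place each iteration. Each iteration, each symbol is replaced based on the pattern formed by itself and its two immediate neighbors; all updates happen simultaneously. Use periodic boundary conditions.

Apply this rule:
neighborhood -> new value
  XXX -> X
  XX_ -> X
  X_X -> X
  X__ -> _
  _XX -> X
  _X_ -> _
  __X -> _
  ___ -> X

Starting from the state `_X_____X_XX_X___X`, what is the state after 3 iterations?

X__XXX__XXXX__X__
___XXX__XXXX_____
XX_XXX__XXXX_XXXX

XX_XXX__XXXX_XXXX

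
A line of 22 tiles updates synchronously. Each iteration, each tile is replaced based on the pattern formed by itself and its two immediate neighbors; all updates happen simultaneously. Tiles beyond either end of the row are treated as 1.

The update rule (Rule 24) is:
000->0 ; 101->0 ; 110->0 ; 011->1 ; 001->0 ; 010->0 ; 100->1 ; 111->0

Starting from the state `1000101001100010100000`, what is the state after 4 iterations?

iteration 1: 0100000101010000010000
iteration 2: 0010000000001000001000
iteration 3: 1001000000000100000100
iteration 4: 0100100000000010000010

0100100000000010000010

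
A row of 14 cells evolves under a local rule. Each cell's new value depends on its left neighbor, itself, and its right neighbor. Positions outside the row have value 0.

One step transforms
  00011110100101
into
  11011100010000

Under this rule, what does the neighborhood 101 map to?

At position 7 the neighborhood is 101; the next row has 0 there.

0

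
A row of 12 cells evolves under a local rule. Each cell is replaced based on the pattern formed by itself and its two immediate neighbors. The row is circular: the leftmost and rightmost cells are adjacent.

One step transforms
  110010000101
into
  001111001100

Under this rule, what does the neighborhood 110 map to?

At position 1 the neighborhood is 110; the next row has 0 there.

0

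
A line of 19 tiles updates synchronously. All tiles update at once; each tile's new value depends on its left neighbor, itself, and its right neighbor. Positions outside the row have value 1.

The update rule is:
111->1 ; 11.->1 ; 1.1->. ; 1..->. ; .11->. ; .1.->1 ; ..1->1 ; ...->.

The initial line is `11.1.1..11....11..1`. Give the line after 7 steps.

11.1.1.1.1.1.1.1.1.

step 1: 11.1.1.1.1...1.1.1.
step 2: 11.1.1.1.1..11.1.1.
step 3: 11.1.1.1.1.1.1.1.1.
step 4: 11.1.1.1.1.1.1.1.1.  (fixed point — unchanged through step 7)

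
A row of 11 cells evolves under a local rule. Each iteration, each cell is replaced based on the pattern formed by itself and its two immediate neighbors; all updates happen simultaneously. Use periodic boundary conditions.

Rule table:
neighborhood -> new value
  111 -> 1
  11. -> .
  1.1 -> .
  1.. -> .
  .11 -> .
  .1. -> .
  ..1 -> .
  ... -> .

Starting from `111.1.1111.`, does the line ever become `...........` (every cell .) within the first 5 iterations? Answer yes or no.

yes

.1.....11..
...........
all cells are . at iteration 2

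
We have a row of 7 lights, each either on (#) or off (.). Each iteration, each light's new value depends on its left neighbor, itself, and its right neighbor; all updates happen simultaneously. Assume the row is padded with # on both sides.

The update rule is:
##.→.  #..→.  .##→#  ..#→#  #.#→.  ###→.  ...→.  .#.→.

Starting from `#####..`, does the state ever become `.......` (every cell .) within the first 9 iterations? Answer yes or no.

......#
.....##
....##.
...##..
..##..#
.##..##
.#..##.
...##..  (repeats iteration 4; period 4)
iteration 9: ..##..#
iteration 9 is ..##..#, still not uniform .

no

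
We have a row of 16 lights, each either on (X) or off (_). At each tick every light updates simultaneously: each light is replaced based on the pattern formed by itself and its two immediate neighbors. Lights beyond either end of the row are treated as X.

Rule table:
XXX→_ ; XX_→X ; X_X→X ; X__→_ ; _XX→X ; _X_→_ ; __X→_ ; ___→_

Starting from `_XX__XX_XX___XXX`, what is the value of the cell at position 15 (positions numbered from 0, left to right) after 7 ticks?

_

XXX__XXXXX___X__
__X__X___X______
________________
________________  (fixed point — unchanged through tick 7)
position 15 holds _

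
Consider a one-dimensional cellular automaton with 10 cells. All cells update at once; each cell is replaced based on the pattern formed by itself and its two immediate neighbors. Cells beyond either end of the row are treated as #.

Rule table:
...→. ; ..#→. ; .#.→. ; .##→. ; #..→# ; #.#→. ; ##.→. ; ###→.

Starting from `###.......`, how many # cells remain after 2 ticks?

2

...#......
#...#.....
count of #: 2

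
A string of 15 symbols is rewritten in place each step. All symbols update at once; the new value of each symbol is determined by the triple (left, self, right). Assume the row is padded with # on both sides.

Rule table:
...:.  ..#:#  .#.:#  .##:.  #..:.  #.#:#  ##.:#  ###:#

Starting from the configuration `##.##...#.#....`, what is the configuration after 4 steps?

step 1: ###.#..####...#
step 2: #####.#.###..#.
step 3: ########.##.###
step 4: #########.##.##

#########.##.##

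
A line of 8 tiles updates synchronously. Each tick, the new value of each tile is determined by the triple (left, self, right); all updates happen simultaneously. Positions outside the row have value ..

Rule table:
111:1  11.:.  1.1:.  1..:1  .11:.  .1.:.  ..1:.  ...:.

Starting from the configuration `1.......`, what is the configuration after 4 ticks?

....1...

tick 1: .1......
tick 2: ..1.....
tick 3: ...1....
tick 4: ....1...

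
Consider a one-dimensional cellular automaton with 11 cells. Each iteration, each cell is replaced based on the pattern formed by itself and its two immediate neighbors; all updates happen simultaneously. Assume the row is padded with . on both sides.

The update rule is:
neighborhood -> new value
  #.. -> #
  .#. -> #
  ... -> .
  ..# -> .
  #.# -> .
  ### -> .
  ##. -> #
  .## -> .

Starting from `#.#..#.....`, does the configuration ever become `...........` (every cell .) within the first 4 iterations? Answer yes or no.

iteration 1: #.##.##....
iteration 2: #..#..##...
iteration 3: ##.##..##..
iteration 4: .#..##..##.
iteration 4 is .#..##..##., still not uniform .

no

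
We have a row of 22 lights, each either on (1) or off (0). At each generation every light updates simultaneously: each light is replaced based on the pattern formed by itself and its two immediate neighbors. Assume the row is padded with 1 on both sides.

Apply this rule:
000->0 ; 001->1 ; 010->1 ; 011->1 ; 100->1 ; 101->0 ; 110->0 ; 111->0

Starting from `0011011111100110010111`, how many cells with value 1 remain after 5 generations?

14

1110010000011101110100
0001111000110001000111
1011000101101011101100
0010101101001010001011
1110101001111011011010
count of 1: 14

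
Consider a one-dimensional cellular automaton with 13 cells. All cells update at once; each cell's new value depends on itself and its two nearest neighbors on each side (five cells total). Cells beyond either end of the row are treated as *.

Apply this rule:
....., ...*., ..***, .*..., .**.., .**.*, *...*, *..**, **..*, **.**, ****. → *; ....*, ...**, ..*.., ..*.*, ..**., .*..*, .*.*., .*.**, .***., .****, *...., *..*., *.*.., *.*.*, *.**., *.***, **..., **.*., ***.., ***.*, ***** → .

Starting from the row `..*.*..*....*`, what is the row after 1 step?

*.......*...*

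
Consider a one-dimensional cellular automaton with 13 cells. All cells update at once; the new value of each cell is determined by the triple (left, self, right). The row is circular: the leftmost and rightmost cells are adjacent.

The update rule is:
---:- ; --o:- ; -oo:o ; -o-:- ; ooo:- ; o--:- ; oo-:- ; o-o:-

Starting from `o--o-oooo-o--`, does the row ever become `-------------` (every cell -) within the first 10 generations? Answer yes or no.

-----o-------
-------------
all cells are - at generation 2

yes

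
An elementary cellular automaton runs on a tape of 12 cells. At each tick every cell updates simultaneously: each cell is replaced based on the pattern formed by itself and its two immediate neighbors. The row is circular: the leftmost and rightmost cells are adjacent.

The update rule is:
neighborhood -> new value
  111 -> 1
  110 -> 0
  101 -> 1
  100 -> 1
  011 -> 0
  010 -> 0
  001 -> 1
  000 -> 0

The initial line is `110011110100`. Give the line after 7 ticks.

001101101011
110010010100
001101101011  (repeats tick 1; period 2)
tick 7: 001101101011

001101101011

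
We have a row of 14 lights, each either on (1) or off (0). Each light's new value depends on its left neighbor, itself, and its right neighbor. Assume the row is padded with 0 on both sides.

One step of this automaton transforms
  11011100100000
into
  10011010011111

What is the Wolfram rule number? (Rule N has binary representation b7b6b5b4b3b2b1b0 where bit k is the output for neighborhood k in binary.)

153

position 4: 111 → 1  (bit 7 = 1)
position 1: 110 → 0  (bit 6 = 0)
position 2: 101 → 0  (bit 5 = 0)
position 6: 100 → 1  (bit 4 = 1)
position 0: 011 → 1  (bit 3 = 1)
position 8: 010 → 0  (bit 2 = 0)
position 7: 001 → 0  (bit 1 = 0)
position 10: 000 → 1  (bit 0 = 1)
bits b7..b0 = 10011001 = 153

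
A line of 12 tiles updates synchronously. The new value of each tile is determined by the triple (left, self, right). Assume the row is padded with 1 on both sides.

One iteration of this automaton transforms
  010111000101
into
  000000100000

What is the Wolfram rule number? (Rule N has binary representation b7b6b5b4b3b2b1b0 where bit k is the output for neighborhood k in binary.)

position 4: 111 → 0  (bit 7 = 0)
position 5: 110 → 0  (bit 6 = 0)
position 0: 101 → 0  (bit 5 = 0)
position 6: 100 → 1  (bit 4 = 1)
position 3: 011 → 0  (bit 3 = 0)
position 1: 010 → 0  (bit 2 = 0)
position 8: 001 → 0  (bit 1 = 0)
position 7: 000 → 0  (bit 0 = 0)
bits b7..b0 = 00010000 = 16

16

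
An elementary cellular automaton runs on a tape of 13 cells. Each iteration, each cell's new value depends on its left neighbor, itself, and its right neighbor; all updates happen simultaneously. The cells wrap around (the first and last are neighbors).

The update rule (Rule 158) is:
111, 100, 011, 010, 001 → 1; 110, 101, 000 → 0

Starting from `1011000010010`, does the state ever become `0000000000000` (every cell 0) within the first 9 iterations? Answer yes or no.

no

iteration 1: 1010100111110
iteration 2: 1010111111100
iteration 3: 1010111111011
iteration 4: 0010111110011
iteration 5: 1110111101110
iteration 6: 1100111001100
iteration 7: 1011110111011
iteration 8: 0011100110011
iteration 9: 1111011101110
iteration 9 is 1111011101110, still not uniform 0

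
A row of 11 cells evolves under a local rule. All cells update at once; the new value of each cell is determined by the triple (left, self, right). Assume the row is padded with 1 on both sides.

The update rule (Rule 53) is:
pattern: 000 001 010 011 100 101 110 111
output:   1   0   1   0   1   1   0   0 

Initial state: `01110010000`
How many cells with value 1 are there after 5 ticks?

tick 1: 10001011110
tick 2: 01101100001
tick 3: 10010011100
tick 4: 01011000010
tick 5: 11100111011
count of 1: 8

8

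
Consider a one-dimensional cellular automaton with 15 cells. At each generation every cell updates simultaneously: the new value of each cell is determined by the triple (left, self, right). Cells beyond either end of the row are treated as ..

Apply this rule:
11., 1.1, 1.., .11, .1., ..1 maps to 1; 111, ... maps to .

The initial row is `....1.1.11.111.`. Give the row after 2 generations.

..11.......1111

generation 1: ...111111111.11
generation 2: ..11.......1111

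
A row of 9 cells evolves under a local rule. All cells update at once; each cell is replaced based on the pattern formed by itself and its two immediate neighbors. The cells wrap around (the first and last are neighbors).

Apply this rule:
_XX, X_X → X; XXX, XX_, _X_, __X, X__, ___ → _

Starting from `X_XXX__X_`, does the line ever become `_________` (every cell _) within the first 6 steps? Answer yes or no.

step 1: _XX_____X
step 2: XX_______
step 3: X________
step 4: _________
all cells are _ at step 4

yes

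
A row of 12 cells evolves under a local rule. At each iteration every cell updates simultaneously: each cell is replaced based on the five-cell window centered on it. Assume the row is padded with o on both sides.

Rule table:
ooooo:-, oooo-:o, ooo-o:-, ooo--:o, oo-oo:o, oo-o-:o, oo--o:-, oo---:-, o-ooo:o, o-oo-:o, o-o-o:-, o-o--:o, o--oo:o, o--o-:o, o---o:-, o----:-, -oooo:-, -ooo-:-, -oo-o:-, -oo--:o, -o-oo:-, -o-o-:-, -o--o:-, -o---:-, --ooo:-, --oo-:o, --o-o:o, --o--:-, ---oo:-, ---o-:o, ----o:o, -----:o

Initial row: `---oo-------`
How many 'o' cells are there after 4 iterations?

7

---oo--oooo-
---oo-o--o-o
---o-oo-oo-o
--oo-o-oo-oo
count of o: 7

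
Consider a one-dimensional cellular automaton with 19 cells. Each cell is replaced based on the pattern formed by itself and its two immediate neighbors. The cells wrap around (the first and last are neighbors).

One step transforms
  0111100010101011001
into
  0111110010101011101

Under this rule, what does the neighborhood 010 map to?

1

At position 8 the neighborhood is 010; the next row has 1 there.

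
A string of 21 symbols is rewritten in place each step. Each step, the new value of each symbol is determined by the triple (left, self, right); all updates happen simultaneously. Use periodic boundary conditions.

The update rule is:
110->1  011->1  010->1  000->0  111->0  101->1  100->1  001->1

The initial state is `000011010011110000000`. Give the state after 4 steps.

step 1: 000111111110011000000
step 2: 001100000011111100000
step 3: 011110000110000110000
step 4: 110011001111001111000

110011001111001111000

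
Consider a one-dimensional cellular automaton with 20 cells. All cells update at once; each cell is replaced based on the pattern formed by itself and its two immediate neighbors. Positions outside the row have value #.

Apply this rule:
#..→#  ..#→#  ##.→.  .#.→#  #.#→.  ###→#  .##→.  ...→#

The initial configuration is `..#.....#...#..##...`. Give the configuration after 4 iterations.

############.######.

iteration 1: ###############..###
iteration 2: ##############.##.##
iteration 3: #############......#
iteration 4: ############.######.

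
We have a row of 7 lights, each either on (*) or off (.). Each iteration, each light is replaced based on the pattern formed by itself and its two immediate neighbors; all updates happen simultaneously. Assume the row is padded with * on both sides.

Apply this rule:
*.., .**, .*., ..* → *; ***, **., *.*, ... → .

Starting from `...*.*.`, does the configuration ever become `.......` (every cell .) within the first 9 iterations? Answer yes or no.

iteration 1: *.**.*.
iteration 2: ..*..*.
iteration 3: ******.
iteration 4: .......
all cells are . at iteration 4

yes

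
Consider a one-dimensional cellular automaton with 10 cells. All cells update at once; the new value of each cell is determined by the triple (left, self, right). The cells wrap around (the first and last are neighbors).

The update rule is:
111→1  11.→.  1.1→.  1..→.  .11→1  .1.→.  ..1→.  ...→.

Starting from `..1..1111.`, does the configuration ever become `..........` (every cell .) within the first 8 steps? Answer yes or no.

step 1: .....111..
step 2: .....11...
step 3: .....1....
step 4: ..........
all cells are . at step 4

yes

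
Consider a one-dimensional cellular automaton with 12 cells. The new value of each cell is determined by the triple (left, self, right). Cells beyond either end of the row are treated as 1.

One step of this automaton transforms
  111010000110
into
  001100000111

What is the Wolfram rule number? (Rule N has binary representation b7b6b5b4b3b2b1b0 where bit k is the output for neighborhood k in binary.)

position 0: 111 → 0  (bit 7 = 0)
position 2: 110 → 1  (bit 6 = 1)
position 3: 101 → 1  (bit 5 = 1)
position 5: 100 → 0  (bit 4 = 0)
position 9: 011 → 1  (bit 3 = 1)
position 4: 010 → 0  (bit 2 = 0)
position 8: 001 → 0  (bit 1 = 0)
position 6: 000 → 0  (bit 0 = 0)
bits b7..b0 = 01101000 = 104

104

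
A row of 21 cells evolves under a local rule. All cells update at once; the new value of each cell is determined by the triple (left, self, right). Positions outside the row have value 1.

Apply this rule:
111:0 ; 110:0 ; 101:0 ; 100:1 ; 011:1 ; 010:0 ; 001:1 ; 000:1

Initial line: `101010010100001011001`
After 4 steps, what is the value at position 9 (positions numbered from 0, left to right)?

1

step 1: 000001100011110010111
step 2: 111111011110001100100
step 3: 000000010001111011011
step 4: 111111101111000010010
position 9 holds 1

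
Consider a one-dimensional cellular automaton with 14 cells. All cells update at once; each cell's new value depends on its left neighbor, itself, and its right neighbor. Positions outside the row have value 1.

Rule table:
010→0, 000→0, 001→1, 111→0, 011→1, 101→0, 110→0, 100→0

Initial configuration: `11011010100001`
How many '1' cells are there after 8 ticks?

00010000000011
00100000000110
01000000001100
00000000011001
00000000110011
00000001100110
00000011001100
00000110011001
count of 1: 5

5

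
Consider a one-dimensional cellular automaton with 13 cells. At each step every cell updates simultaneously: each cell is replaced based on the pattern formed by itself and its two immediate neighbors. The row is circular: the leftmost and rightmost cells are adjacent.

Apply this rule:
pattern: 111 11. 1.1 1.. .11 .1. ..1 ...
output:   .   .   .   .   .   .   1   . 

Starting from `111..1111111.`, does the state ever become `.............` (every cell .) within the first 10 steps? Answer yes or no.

step 1: ....1........
step 2: ...1.........
step 3: ..1..........
step 4: .1...........
step 5: 1............
step 6: ............1
step 7: ...........1.
step 8: ..........1..
step 9: .........1...
step 10: ........1....
step 10 is ........1...., still not uniform .

no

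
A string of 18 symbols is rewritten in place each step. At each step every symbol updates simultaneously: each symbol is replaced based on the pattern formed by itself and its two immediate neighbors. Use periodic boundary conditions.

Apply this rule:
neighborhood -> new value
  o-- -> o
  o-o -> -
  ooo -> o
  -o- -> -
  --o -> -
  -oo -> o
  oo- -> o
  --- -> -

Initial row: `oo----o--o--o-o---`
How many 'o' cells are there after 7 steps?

11

ooo----o--o----o--
oooo----o--o----o-
ooooo----o--o-----
oooooo----o--o----
ooooooo----o--o---
oooooooo----o--o--
ooooooooo----o--o-
count of o: 11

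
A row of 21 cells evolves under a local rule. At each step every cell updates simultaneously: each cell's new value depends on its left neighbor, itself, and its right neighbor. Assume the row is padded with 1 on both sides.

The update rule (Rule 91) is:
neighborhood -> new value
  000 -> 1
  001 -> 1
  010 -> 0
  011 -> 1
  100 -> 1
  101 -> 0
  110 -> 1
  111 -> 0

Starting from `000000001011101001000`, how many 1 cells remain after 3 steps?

111111110010100110111
000000011100011110100
111111110111110010011
count of 1: 16

16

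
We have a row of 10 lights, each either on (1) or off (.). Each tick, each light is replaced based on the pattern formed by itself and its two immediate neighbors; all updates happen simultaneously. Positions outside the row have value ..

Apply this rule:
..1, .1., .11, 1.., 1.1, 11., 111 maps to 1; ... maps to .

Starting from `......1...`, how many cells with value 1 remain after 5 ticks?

.....111..
....11111.
...1111111
..11111111
.111111111
count of 1: 9

9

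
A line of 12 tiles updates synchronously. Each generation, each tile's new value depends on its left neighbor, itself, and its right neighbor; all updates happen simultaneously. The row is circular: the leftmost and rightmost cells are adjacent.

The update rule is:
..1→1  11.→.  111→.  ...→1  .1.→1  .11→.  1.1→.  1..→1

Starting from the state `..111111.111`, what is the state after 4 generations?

..1111111111

generation 1: 11..........
generation 2: ..1111111111
generation 3: 11..........  (repeats generation 1; period 2)
generation 4: ..1111111111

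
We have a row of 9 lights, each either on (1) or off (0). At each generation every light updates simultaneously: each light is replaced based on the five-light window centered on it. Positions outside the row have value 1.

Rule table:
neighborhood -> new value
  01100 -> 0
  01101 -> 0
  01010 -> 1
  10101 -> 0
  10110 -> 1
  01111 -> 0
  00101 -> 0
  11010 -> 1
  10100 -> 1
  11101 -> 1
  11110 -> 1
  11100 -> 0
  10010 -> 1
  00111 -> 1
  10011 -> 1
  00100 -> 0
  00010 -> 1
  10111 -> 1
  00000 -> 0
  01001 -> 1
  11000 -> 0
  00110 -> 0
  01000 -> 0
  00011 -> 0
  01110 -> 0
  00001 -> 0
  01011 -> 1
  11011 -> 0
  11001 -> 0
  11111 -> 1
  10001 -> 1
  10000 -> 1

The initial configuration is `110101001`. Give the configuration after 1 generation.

111011111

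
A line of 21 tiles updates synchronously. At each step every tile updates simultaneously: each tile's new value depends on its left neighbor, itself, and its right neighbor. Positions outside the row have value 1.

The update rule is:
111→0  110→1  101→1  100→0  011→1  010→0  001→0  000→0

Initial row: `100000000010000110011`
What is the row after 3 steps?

100000000000000110010
100000000000000110001
100000000000000110001

100000000000000110001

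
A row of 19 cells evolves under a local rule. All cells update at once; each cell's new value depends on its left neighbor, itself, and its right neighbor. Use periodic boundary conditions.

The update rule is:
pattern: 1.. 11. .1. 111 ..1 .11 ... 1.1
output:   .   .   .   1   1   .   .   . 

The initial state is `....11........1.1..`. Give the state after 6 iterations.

........1........1.

...1.........1.....
..1.........1......
.1.........1.......
1.........1........
.........1........1
........1........1.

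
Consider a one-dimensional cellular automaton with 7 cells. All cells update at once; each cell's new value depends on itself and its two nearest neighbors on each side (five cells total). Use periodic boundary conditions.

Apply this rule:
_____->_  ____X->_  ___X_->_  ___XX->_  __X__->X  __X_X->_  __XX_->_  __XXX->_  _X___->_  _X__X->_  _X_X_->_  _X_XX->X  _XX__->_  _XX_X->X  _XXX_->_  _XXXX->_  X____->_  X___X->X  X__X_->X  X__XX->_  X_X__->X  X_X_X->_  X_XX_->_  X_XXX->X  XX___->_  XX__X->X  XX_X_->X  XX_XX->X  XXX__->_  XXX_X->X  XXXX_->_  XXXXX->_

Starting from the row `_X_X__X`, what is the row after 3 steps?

_____X_

___X_X_
_____X_
_____X_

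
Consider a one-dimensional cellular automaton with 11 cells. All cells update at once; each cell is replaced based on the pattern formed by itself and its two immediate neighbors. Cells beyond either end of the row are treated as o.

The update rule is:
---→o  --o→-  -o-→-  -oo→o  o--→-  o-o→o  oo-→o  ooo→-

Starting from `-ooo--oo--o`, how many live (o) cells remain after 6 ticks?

tick 1: oo-o--oo--o
tick 2: -oo---oo--o
tick 3: ooo-o-oo--o
tick 4: --oo-ooo--o
tick 5: --oooo-o--o
tick 6: --o--oo---o
count of o: 4

4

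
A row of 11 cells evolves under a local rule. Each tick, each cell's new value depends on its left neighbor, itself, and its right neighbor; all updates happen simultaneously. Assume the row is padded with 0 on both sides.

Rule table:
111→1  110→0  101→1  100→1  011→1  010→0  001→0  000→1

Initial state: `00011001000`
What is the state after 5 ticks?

10010110101

tick 1: 11010100111
tick 2: 10101010110
tick 3: 01010101101
tick 4: 00101011010
tick 5: 10010110101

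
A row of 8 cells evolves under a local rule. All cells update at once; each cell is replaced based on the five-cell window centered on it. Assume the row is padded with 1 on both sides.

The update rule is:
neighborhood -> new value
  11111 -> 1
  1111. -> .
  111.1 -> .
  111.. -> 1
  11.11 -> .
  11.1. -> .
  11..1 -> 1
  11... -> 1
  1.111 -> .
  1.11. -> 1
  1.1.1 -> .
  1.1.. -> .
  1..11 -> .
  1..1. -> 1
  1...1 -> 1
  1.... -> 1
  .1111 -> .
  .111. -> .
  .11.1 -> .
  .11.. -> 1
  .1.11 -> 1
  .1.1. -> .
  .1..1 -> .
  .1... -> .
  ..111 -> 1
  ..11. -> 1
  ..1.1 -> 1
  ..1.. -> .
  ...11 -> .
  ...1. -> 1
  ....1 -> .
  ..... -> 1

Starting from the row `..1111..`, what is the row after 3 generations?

1.1..11.
.....1..
111.1...

111.1...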